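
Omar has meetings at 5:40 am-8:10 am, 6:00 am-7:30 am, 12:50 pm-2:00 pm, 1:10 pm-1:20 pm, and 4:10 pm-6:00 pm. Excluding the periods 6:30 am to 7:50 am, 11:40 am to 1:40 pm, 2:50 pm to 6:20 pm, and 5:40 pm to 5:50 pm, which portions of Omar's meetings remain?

5:40 am-6:30 am, 7:50 am-8:10 am, 1:40 pm-2:00 pm

A, merged: 5:40 am-8:10 am, 12:50 pm-2:00 pm, 4:10 pm-6:00 pm.
B, merged: 6:30 am-7:50 am, 11:40 am-1:40 pm, 2:50 pm-6:20 pm.
5:40 am-8:10 am with B removed leaves 5:40 am-6:30 am, 7:50 am-8:10 am.
12:50 pm-2:00 pm with B removed leaves 1:40 pm-2:00 pm.
4:10 pm-6:00 pm lies entirely inside B → drops out.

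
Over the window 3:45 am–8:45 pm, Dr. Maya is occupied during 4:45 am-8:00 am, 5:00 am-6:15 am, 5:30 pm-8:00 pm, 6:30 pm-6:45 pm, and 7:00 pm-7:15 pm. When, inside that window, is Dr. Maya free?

After merging, the occupied span is 4:45 am–8:00 am, 5:30 pm–8:00 pm.
Uncovered inside 3:45 am–8:45 pm: 3:45 am–4:45 am, 8:00 am–5:30 pm, 8:00 pm–8:45 pm.

3:45 am–4:45 am, 8:00 am–5:30 pm, 8:00 pm–8:45 pm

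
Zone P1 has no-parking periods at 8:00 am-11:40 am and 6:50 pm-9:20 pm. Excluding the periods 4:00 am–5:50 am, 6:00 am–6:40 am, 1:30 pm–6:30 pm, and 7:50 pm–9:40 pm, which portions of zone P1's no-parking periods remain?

8:00 am–11:40 am, 6:50 pm–7:50 pm

8:00 am–11:40 am: no B overlap → unchanged.
6:50 pm–9:20 pm minus B → 6:50 pm–7:50 pm.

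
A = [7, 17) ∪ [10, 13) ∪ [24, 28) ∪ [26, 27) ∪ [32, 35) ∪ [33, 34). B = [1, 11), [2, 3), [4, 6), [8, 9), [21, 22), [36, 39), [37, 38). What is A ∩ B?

First set merges to [7, 17), [24, 28), [32, 35).
Second set merges to [1, 11), [21, 22), [36, 39).
[7, 17) meets the second set on [7, 11).
[24, 28): no overlap with the second set.
[32, 35): no overlap with the second set.

[7, 11)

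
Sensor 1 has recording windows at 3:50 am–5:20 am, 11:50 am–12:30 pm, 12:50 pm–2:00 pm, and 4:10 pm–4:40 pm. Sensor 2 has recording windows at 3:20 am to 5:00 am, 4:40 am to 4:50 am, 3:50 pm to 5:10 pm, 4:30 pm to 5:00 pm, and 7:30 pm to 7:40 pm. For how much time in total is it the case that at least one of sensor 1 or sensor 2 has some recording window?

Second set merges to 3:20 am–5:00 am, 3:50 pm–5:10 pm, 7:30 pm–7:40 pm.
A ∪ B = 3:20 am–5:20 am, 11:50 am–12:30 pm, 12:50 pm–2:00 pm, 3:50 pm–5:10 pm, 7:30 pm–7:40 pm.
Total: 2 h + 40 min + 1 h 10 min + 1 h 20 min + 10 min = 5 h 20 min.

5 h 20 min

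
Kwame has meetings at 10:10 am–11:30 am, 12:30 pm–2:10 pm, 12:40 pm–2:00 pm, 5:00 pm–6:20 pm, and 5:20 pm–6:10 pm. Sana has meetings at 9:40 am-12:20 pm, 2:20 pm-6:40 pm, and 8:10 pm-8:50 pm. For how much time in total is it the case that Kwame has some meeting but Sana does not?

A, merged: 10:10 am–11:30 am, 12:30 pm–2:10 pm, 5:00 pm–6:20 pm.
A \ B = 12:30 pm–2:10 pm.
Total: 1 h 40 min.

1 h 40 min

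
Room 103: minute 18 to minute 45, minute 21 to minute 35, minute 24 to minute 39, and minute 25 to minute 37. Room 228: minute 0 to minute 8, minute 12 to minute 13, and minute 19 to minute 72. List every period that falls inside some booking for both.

minute 19 to minute 45

A, merged: minute 18 to minute 45.
minute 18 to minute 45 meets the second set on minute 19 to minute 45.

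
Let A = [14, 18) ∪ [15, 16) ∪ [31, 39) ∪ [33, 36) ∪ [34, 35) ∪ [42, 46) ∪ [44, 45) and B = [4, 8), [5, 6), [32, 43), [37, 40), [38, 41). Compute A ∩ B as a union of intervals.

A, merged: [14, 18), [31, 39), [42, 46).
B, merged: [4, 8), [32, 43).
[14, 18) meets no B interval.
[31, 39) ∩ B → [32, 39).
[42, 46) ∩ B → [42, 43).

[32, 39) ∪ [42, 43)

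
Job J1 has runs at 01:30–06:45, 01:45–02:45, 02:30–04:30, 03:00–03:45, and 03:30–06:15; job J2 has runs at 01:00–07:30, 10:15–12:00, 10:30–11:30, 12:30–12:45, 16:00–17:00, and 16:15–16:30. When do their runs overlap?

Merge the first list: 01:30–06:45.
Merge the second list: 01:00–07:30, 10:15–12:00, 12:30–12:45, 16:00–17:00.
01:30–06:45 ∩ B → 01:30–06:45.

01:30–06:45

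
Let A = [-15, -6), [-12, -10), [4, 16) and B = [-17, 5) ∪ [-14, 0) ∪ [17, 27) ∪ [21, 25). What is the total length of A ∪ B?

43

Merge the first list: [-15, -6), [4, 16).
Merge the second list: [-17, 5), [17, 27).
A ∪ B = [-17, 16), [17, 27).
Total: 33 + 10 = 43.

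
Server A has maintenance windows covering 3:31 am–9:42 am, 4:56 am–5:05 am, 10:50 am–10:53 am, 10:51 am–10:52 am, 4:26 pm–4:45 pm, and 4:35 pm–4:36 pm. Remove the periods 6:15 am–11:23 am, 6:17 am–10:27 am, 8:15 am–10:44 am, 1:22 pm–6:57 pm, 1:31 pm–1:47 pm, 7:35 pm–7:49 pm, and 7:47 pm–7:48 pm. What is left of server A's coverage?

3:31 am-6:15 am

Merge the first list: 3:31 am-9:42 am, 10:50 am-10:53 am, 4:26 pm-4:45 pm.
Merge the second list: 6:15 am-11:23 am, 1:22 pm-6:57 pm, 7:35 pm-7:49 pm.
3:31 am-9:42 am minus B → 3:31 am-6:15 am.
10:50 am-10:53 am: fully covered by B → removed.
4:26 pm-4:45 pm: fully covered by B → removed.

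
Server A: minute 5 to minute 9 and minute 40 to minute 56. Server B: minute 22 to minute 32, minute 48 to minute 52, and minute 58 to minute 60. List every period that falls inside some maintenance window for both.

minute 48 to minute 52

minute 5 to minute 9 meets no B interval.
minute 40 to minute 56 ∩ B → minute 48 to minute 52.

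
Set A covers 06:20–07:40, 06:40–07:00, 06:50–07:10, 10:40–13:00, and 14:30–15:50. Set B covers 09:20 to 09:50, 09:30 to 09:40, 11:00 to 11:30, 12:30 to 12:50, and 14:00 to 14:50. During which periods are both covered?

First set merges to 06:20–07:40, 10:40–13:00, 14:30–15:50.
Second set merges to 09:20–09:50, 11:00–11:30, 12:30–12:50, 14:00–14:50.
06:20–07:40 meets no B interval.
10:40–13:00 ∩ B → 11:00–11:30, 12:30–12:50.
14:30–15:50 ∩ B → 14:30–14:50.

11:00–11:30, 12:30–12:50, 14:30–14:50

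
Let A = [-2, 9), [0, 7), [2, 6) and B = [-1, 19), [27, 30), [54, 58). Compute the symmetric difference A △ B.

[-2, -1) ∪ [9, 19) ∪ [27, 30) ∪ [54, 58)

First set merges to [-2, 9).
A \ B = [-2, -1).
B \ A = [9, 19), [27, 30), [54, 58).
Union of the two gives the symmetric difference.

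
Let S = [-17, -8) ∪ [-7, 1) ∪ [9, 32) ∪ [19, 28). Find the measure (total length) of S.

Merged: [-17, -8), [-7, 1), [9, 32).
Lengths: 9 + 8 + 23 = 40.

40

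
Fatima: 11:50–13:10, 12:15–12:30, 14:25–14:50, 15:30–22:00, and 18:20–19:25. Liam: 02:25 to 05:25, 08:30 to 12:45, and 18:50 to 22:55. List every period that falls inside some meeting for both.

11:50–12:45, 18:50–22:00

A, merged: 11:50–13:10, 14:25–14:50, 15:30–22:00.
11:50–13:10 ∩ B → 11:50–12:45.
14:25–14:50 meets no B interval.
15:30–22:00 ∩ B → 18:50–22:00.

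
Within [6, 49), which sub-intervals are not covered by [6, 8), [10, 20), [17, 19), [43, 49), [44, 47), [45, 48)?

Covered (merged): [6, 8), [10, 20), [43, 49).
Uncovered inside [6, 49): [8, 10), [20, 43).

[8, 10) ∪ [20, 43)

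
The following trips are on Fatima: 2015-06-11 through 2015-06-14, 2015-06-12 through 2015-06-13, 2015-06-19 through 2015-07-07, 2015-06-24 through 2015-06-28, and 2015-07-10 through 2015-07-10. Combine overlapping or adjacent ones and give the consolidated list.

2015-06-11 through 2015-06-14, 2015-06-19 through 2015-07-07, 2015-07-10 through 2015-07-10

2015-06-12 through 2015-06-13 overlaps/touches 2015-06-11 through 2015-06-14 → extend to 2015-06-11 through 2015-06-14.
2015-06-19 through 2015-07-07 is disjoint → start new block.
2015-06-24 through 2015-06-28 overlaps/touches 2015-06-19 through 2015-07-07 → extend to 2015-06-19 through 2015-07-07.
2015-07-10 through 2015-07-10 is disjoint → start new block.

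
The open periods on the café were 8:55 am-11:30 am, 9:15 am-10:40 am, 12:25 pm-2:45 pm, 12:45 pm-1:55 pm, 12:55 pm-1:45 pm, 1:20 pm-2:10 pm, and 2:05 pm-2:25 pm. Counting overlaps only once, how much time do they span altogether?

Merged: 8:55 am–11:30 am, 12:25 pm–2:45 pm.
Lengths: 2 h 35 min + 2 h 20 min = 4 h 55 min.

4 h 55 min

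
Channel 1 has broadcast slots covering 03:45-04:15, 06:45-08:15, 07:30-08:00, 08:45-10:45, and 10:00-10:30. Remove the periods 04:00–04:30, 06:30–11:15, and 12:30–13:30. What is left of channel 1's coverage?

03:45–04:00

First set merges to 03:45–04:15, 06:45–08:15, 08:45–10:45.
03:45–04:15 with B removed leaves 03:45–04:00.
06:45–08:15 lies entirely inside B → drops out.
08:45–10:45 lies entirely inside B → drops out.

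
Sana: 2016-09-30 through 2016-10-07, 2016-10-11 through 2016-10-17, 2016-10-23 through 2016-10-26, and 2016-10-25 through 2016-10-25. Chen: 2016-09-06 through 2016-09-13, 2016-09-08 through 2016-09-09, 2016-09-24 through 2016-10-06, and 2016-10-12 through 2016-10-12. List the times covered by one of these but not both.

2016-09-06 through 2016-09-13, 2016-09-24 through 2016-09-29, 2016-10-07 through 2016-10-07, 2016-10-11 through 2016-10-11, 2016-10-13 through 2016-10-17, 2016-10-23 through 2016-10-26

Merge the first list: 2016-09-30 through 2016-10-07, 2016-10-11 through 2016-10-17, 2016-10-23 through 2016-10-26.
Merge the second list: 2016-09-06 through 2016-09-13, 2016-09-24 through 2016-10-06, 2016-10-12 through 2016-10-12.
A \ B = 2016-10-07 through 2016-10-07, 2016-10-11 through 2016-10-11, 2016-10-13 through 2016-10-17, 2016-10-23 through 2016-10-26.
B \ A = 2016-09-06 through 2016-09-13, 2016-09-24 through 2016-09-29.
Union of the two gives the symmetric difference.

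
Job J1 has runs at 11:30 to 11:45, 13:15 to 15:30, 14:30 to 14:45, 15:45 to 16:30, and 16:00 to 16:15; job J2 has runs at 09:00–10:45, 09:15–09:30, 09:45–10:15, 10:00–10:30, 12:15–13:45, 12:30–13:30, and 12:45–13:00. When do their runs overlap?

13:15–13:45

First set merges to 11:30–11:45, 13:15–15:30, 15:45–16:30.
Second set merges to 09:00–10:45, 12:15–13:45.
11:30–11:45 meets no B interval.
13:15–15:30 ∩ B → 13:15–13:45.
15:45–16:30 meets no B interval.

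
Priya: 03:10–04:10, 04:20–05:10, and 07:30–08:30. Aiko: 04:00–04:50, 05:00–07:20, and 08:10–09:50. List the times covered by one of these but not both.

03:10-04:00, 04:10-04:20, 04:50-05:00, 05:10-07:20, 07:30-08:10, 08:30-09:50

Only in the first: 03:10-04:00, 04:50-05:00, 07:30-08:10.
Only in the second: 04:10-04:20, 05:10-07:20, 08:30-09:50.
Together these are the periods covered by exactly one.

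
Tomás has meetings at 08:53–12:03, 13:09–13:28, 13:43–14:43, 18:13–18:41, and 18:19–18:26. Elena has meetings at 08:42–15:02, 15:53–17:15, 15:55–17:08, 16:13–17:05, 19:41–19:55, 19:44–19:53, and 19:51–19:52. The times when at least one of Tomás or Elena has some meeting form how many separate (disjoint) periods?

4

Merge the first list: 08:53–12:03, 13:09–13:28, 13:43–14:43, 18:13–18:41.
Merge the second list: 08:42–15:02, 15:53–17:15, 19:41–19:55.
A ∪ B = 08:42–15:02, 15:53–17:15, 18:13–18:41, 19:41–19:55.
That is 4 disjoint pieces.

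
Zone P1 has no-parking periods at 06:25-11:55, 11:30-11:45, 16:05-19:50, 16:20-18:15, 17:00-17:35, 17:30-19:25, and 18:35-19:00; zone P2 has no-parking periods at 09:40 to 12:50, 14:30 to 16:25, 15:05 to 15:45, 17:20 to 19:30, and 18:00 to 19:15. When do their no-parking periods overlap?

09:40–11:55, 16:05–16:25, 17:20–19:30

First set merges to 06:25–11:55, 16:05–19:50.
Second set merges to 09:40–12:50, 14:30–16:25, 17:20–19:30.
06:25–11:55 meets the second set on 09:40–11:55.
16:05–19:50 meets the second set on 16:05–16:25, 17:20–19:30.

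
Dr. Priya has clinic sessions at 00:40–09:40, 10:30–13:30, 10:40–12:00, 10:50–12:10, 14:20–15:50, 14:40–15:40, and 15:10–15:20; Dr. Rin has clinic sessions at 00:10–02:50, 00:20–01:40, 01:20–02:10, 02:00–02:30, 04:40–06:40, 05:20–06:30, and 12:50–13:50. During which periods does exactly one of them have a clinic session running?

00:10–00:40, 02:50–04:40, 06:40–09:40, 10:30–12:50, 13:30–13:50, 14:20–15:50

First set merges to 00:40–09:40, 10:30–13:30, 14:20–15:50.
Second set merges to 00:10–02:50, 04:40–06:40, 12:50–13:50.
A but not B: 02:50–04:40, 06:40–09:40, 10:30–12:50, 14:20–15:50.
B but not A: 00:10–00:40, 13:30–13:50.
Combining gives A △ B.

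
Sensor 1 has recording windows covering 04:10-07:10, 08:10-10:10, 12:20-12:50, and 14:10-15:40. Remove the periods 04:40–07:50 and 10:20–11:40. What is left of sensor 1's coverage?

04:10-04:40, 08:10-10:10, 12:20-12:50, 14:10-15:40

04:10-07:10 with B removed leaves 04:10-04:40.
08:10-10:10 is untouched.
12:20-12:50 is untouched.
14:10-15:40 is untouched.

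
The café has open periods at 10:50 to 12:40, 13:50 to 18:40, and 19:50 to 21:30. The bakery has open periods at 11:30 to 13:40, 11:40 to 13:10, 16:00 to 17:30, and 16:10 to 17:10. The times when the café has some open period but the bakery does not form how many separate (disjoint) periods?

Second set merges to 11:30–13:40, 16:00–17:30.
A \ B = 10:50–11:30, 13:50–16:00, 17:30–18:40, 19:50–21:30.
That is 4 disjoint pieces.

4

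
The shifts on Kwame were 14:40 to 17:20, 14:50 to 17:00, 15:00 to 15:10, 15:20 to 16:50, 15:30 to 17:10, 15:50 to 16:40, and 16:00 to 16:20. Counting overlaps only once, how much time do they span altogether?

Merged: 14:40-17:20.
Length: 2 h 40 min.

2 h 40 min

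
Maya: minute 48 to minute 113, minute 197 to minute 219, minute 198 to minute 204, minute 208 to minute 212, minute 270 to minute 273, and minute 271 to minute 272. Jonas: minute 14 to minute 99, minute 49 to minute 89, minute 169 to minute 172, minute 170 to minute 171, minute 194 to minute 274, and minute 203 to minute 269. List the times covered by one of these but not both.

First set merges to minute 48 to minute 113, minute 197 to minute 219, minute 270 to minute 273.
Second set merges to minute 14 to minute 99, minute 169 to minute 172, minute 194 to minute 274.
A \ B = minute 99 to minute 113.
B \ A = minute 14 to minute 48, minute 169 to minute 172, minute 194 to minute 197, minute 219 to minute 270, minute 273 to minute 274.
Union of the two gives the symmetric difference.

minute 14 to minute 48, minute 99 to minute 113, minute 169 to minute 172, minute 194 to minute 197, minute 219 to minute 270, minute 273 to minute 274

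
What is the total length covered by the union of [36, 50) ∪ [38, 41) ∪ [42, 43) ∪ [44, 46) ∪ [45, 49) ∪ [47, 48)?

14

Merged: [36, 50).
Length: 14.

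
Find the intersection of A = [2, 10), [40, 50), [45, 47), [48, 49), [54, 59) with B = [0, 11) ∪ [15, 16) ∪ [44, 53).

[2, 10) ∪ [44, 50)

Merge the first list: [2, 10), [40, 50), [54, 59).
[2, 10) ∩ B → [2, 10).
[40, 50) ∩ B → [44, 50).
[54, 59) meets no B interval.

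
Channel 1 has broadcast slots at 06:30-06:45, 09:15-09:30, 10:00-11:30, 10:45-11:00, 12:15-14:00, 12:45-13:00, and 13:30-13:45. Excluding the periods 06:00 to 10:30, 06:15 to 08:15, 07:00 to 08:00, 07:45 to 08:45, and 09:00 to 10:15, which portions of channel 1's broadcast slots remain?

A, merged: 06:30–06:45, 09:15–09:30, 10:00–11:30, 12:15–14:00.
B, merged: 06:00–10:30.
06:30–06:45: fully covered by B → removed.
09:15–09:30: fully covered by B → removed.
10:00–11:30 minus B → 10:30–11:30.
12:15–14:00: no B overlap → unchanged.

10:30–11:30, 12:15–14:00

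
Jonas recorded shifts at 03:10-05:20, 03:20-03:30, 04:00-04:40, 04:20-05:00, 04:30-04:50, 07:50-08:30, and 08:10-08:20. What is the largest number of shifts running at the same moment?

At 04:30, 4 of the intervals are simultaneously active.
No point has more.

4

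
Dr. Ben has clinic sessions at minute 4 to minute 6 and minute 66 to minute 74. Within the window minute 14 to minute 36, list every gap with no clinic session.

minute 14 to minute 36

After merging, the occupied span is minute 4 to minute 6, minute 66 to minute 74.
Uncovered inside minute 14 to minute 36: minute 14 to minute 36.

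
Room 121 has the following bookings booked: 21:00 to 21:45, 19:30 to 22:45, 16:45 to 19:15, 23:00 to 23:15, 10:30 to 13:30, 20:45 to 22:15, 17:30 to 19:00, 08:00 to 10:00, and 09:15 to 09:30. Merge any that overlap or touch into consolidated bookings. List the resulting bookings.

Sort by start: 08:00–10:00, 09:15–09:30, 10:30–13:30, 16:45–19:15, 17:30–19:00, 19:30–22:45, 20:45–22:15, 21:00–21:45, 23:00–23:15.
09:15–09:30 overlaps/touches 08:00–10:00 → extend to 08:00–10:00.
10:30–13:30 is disjoint → start new block.
16:45–19:15 is disjoint → start new block.
17:30–19:00 overlaps/touches 16:45–19:15 → extend to 16:45–19:15.
19:30–22:45 is disjoint → start new block.
20:45–22:15 overlaps/touches 19:30–22:45 → extend to 19:30–22:45.
21:00–21:45 overlaps/touches 19:30–22:45 → extend to 19:30–22:45.
23:00–23:15 is disjoint → start new block.

08:00–10:00, 10:30–13:30, 16:45–19:15, 19:30–22:45, 23:00–23:15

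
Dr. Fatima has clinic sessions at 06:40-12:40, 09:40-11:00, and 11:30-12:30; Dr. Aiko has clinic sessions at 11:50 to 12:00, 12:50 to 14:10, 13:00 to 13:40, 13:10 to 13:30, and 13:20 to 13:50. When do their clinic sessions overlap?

11:50-12:00

First set merges to 06:40-12:40.
Second set merges to 11:50-12:00, 12:50-14:10.
06:40-12:40 meets the second set on 11:50-12:00.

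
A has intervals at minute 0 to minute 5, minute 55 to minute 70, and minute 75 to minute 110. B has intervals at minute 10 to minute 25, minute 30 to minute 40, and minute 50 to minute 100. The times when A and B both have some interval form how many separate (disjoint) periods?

A ∩ B = minute 55 to minute 70, minute 75 to minute 100.
That is 2 disjoint pieces.

2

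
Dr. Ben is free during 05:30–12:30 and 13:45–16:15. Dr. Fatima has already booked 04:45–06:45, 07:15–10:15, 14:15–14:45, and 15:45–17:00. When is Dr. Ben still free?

05:30-12:30 with B removed leaves 06:45-07:15, 10:15-12:30.
13:45-16:15 with B removed leaves 13:45-14:15, 14:45-15:45.

06:45-07:15, 10:15-12:30, 13:45-14:15, 14:45-15:45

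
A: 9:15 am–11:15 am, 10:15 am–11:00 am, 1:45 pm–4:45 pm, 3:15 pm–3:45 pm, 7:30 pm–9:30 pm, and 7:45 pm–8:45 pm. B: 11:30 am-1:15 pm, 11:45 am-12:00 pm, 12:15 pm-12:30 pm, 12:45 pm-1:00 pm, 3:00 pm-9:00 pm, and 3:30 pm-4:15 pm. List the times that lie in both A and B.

Merge the first list: 9:15 am–11:15 am, 1:45 pm–4:45 pm, 7:30 pm–9:30 pm.
Merge the second list: 11:30 am–1:15 pm, 3:00 pm–9:00 pm.
9:15 am–11:15 am falls entirely outside B.
1:45 pm–4:45 pm overlaps B on 3:00 pm–4:45 pm.
7:30 pm–9:30 pm overlaps B on 7:30 pm–9:00 pm.

3:00 pm–4:45 pm, 7:30 pm–9:00 pm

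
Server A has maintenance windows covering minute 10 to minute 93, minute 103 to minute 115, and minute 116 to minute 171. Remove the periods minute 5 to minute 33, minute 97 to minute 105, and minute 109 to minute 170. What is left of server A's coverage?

minute 10 to minute 93 \ B = minute 33 to minute 93.
minute 103 to minute 115 \ B = minute 105 to minute 109.
minute 116 to minute 171 \ B = minute 170 to minute 171.

minute 33 to minute 93, minute 105 to minute 109, minute 170 to minute 171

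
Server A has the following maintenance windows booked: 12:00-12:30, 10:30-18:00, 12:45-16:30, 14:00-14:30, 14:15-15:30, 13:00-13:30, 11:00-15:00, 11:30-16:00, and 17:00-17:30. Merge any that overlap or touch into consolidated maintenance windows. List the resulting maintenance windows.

10:30–18:00

Sort by start: 10:30–18:00, 11:00–15:00, 11:30–16:00, 12:00–12:30, 12:45–16:30, 13:00–13:30, 14:00–14:30, 14:15–15:30, 17:00–17:30.
11:00–15:00 overlaps/touches 10:30–18:00 → extend to 10:30–18:00.
11:30–16:00 overlaps/touches 10:30–18:00 → extend to 10:30–18:00.
12:00–12:30 overlaps/touches 10:30–18:00 → extend to 10:30–18:00.
12:45–16:30 overlaps/touches 10:30–18:00 → extend to 10:30–18:00.
13:00–13:30 overlaps/touches 10:30–18:00 → extend to 10:30–18:00.
14:00–14:30 overlaps/touches 10:30–18:00 → extend to 10:30–18:00.
14:15–15:30 overlaps/touches 10:30–18:00 → extend to 10:30–18:00.
17:00–17:30 overlaps/touches 10:30–18:00 → extend to 10:30–18:00.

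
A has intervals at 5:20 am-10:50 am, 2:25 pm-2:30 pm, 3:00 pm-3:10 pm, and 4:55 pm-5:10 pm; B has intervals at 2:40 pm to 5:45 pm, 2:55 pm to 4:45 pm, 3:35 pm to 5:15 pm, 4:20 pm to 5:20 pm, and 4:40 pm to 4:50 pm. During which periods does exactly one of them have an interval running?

Merge the second list: 2:40 pm–5:45 pm.
A but not B: 5:20 am–10:50 am, 2:25 pm–2:30 pm.
B but not A: 2:40 pm–3:00 pm, 3:10 pm–4:55 pm, 5:10 pm–5:45 pm.
Combining gives A △ B.

5:20 am–10:50 am, 2:25 pm–2:30 pm, 2:40 pm–3:00 pm, 3:10 pm–4:55 pm, 5:10 pm–5:45 pm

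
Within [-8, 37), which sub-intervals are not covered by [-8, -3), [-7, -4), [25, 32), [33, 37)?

[-3, 25) ∪ [32, 33)

After merging, the occupied span is [-8, -3), [25, 32), [33, 37).
Complement within [-8, 37): [-3, 25), [32, 33).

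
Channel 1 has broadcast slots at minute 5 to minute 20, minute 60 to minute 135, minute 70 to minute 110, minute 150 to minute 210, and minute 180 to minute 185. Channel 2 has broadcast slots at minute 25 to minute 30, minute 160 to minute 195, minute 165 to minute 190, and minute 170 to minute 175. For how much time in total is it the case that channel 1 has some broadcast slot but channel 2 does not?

115 minutes

Merge the first list: minute 5 to minute 20, minute 60 to minute 135, minute 150 to minute 210.
Merge the second list: minute 25 to minute 30, minute 160 to minute 195.
A \ B = minute 5 to minute 20, minute 60 to minute 135, minute 150 to minute 160, minute 195 to minute 210.
Total: 15 minutes + 75 minutes + 10 minutes + 15 minutes = 115 minutes.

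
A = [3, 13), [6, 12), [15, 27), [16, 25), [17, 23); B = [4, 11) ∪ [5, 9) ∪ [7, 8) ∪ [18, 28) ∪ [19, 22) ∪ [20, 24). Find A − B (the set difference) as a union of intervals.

A, merged: [3, 13), [15, 27).
B, merged: [4, 11), [18, 28).
[3, 13) minus B → [3, 4), [11, 13).
[15, 27) minus B → [15, 18).

[3, 4) ∪ [11, 13) ∪ [15, 18)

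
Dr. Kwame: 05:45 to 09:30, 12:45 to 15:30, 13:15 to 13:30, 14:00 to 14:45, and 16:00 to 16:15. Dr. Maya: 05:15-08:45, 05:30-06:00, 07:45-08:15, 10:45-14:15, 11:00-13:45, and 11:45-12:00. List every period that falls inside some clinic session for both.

05:45-08:45, 12:45-14:15

Merge the first list: 05:45-09:30, 12:45-15:30, 16:00-16:15.
Merge the second list: 05:15-08:45, 10:45-14:15.
05:45-09:30 overlaps B on 05:45-08:45.
12:45-15:30 overlaps B on 12:45-14:15.
16:00-16:15 falls entirely outside B.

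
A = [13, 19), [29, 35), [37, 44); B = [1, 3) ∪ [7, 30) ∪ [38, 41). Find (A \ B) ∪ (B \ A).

Only in the first: [30, 35), [37, 38), [41, 44).
Only in the second: [1, 3), [7, 13), [19, 29).
Together these are the periods covered by exactly one.

[1, 3) ∪ [7, 13) ∪ [19, 29) ∪ [30, 35) ∪ [37, 38) ∪ [41, 44)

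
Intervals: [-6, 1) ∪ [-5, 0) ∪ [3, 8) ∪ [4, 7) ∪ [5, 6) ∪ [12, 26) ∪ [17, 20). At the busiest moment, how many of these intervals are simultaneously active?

Walk the sorted start/end points keeping a running depth.
The depth first hits 3 at 5.

3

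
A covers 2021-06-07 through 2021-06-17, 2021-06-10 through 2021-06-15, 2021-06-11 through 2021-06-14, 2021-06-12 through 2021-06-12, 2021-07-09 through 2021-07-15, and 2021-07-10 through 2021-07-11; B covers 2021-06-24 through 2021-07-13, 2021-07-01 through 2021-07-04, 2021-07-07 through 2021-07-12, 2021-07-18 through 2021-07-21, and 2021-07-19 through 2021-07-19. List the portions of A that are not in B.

First set merges to 2021-06-07 through 2021-06-17, 2021-07-09 through 2021-07-15.
Second set merges to 2021-06-24 through 2021-07-13, 2021-07-18 through 2021-07-21.
2021-06-07 through 2021-06-17 is untouched.
2021-07-09 through 2021-07-15 with B removed leaves 2021-07-14 through 2021-07-15.

2021-06-07 through 2021-06-17, 2021-07-14 through 2021-07-15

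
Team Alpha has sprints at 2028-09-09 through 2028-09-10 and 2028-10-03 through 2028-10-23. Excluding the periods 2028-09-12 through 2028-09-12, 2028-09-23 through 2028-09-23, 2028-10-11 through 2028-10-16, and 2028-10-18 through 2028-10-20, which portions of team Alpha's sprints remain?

2028-09-09 through 2028-09-10, 2028-10-03 through 2028-10-10, 2028-10-17 through 2028-10-17, 2028-10-21 through 2028-10-23

2028-09-09 through 2028-09-10 is untouched.
2028-10-03 through 2028-10-23 with B removed leaves 2028-10-03 through 2028-10-10, 2028-10-17 through 2028-10-17, 2028-10-21 through 2028-10-23.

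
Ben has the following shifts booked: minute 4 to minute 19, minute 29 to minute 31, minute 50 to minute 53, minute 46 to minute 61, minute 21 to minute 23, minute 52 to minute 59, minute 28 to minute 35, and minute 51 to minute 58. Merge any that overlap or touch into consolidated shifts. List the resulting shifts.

Sort by start: minute 4 to minute 19, minute 21 to minute 23, minute 28 to minute 35, minute 29 to minute 31, minute 46 to minute 61, minute 50 to minute 53, minute 51 to minute 58, minute 52 to minute 59.
minute 21 to minute 23 is disjoint → start new block.
minute 28 to minute 35 is disjoint → start new block.
minute 29 to minute 31 overlaps/touches minute 28 to minute 35 → extend to minute 28 to minute 35.
minute 46 to minute 61 is disjoint → start new block.
minute 50 to minute 53 overlaps/touches minute 46 to minute 61 → extend to minute 46 to minute 61.
minute 51 to minute 58 overlaps/touches minute 46 to minute 61 → extend to minute 46 to minute 61.
minute 52 to minute 59 overlaps/touches minute 46 to minute 61 → extend to minute 46 to minute 61.

minute 4 to minute 19, minute 21 to minute 23, minute 28 to minute 35, minute 46 to minute 61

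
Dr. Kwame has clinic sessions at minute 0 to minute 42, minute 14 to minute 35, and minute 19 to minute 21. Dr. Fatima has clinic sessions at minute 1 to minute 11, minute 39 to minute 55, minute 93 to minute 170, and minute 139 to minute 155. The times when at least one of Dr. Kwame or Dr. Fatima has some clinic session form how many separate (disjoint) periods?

2

A, merged: minute 0 to minute 42.
B, merged: minute 1 to minute 11, minute 39 to minute 55, minute 93 to minute 170.
A ∪ B = minute 0 to minute 55, minute 93 to minute 170.
That is 2 disjoint pieces.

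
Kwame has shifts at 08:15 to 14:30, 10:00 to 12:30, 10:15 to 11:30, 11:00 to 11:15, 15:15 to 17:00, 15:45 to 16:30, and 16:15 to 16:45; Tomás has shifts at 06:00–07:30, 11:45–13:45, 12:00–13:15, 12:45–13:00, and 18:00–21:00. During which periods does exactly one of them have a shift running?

A, merged: 08:15-14:30, 15:15-17:00.
B, merged: 06:00-07:30, 11:45-13:45, 18:00-21:00.
A \ B = 08:15-11:45, 13:45-14:30, 15:15-17:00.
B \ A = 06:00-07:30, 18:00-21:00.
Union of the two gives the symmetric difference.

06:00-07:30, 08:15-11:45, 13:45-14:30, 15:15-17:00, 18:00-21:00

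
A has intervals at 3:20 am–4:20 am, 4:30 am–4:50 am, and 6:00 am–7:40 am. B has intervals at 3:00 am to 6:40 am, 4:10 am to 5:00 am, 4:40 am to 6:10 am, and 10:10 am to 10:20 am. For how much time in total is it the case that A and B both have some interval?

2 h

Second set merges to 3:00 am–6:40 am, 10:10 am–10:20 am.
A ∩ B = 3:20 am–4:20 am, 4:30 am–4:50 am, 6:00 am–6:40 am.
Total: 1 h + 20 min + 40 min = 2 h.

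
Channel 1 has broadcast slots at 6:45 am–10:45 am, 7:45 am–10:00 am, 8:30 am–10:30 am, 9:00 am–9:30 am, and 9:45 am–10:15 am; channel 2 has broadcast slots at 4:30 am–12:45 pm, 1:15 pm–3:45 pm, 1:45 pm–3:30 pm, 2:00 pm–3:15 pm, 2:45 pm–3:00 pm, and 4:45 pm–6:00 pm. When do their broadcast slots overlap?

A, merged: 6:45 am-10:45 am.
B, merged: 4:30 am-12:45 pm, 1:15 pm-3:45 pm, 4:45 pm-6:00 pm.
6:45 am-10:45 am ∩ B → 6:45 am-10:45 am.

6:45 am-10:45 am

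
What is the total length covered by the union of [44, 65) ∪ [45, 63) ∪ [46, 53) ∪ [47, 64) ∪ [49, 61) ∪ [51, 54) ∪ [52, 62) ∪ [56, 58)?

21

Merged: [44, 65).
Length: 21.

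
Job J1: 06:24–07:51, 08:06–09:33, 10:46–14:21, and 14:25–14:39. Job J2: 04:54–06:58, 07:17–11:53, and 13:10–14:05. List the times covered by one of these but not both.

04:54-06:24, 06:58-07:17, 07:51-08:06, 09:33-10:46, 11:53-13:10, 14:05-14:21, 14:25-14:39

A but not B: 06:58-07:17, 11:53-13:10, 14:05-14:21, 14:25-14:39.
B but not A: 04:54-06:24, 07:51-08:06, 09:33-10:46.
Combining gives A △ B.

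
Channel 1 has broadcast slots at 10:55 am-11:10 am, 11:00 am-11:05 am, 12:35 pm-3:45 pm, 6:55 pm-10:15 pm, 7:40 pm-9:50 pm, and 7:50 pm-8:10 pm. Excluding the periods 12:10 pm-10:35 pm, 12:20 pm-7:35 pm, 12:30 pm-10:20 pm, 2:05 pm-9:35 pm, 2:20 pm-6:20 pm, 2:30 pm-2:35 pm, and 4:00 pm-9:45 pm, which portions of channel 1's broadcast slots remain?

10:55 am-11:10 am

Merge the first list: 10:55 am-11:10 am, 12:35 pm-3:45 pm, 6:55 pm-10:15 pm.
Merge the second list: 12:10 pm-10:35 pm.
10:55 am-11:10 am is untouched.
12:35 pm-3:45 pm lies entirely inside B → drops out.
6:55 pm-10:15 pm lies entirely inside B → drops out.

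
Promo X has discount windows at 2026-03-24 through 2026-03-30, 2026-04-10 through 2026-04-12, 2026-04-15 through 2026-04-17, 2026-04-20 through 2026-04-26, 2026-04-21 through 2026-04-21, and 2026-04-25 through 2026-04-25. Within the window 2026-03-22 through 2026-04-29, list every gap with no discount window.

2026-03-22 through 2026-03-23, 2026-03-31 through 2026-04-09, 2026-04-13 through 2026-04-14, 2026-04-18 through 2026-04-19, 2026-04-27 through 2026-04-29

After merging, the occupied span is 2026-03-24 through 2026-03-30, 2026-04-10 through 2026-04-12, 2026-04-15 through 2026-04-17, 2026-04-20 through 2026-04-26.
Complement within 2026-03-22 through 2026-04-29: 2026-03-22 through 2026-03-23, 2026-03-31 through 2026-04-09, 2026-04-13 through 2026-04-14, 2026-04-18 through 2026-04-19, 2026-04-27 through 2026-04-29.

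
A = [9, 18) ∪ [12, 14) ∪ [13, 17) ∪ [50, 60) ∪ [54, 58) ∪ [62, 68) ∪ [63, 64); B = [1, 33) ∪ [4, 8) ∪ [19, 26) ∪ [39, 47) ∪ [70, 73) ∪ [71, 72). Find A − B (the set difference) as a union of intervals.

[50, 60) ∪ [62, 68)

A, merged: [9, 18), [50, 60), [62, 68).
B, merged: [1, 33), [39, 47), [70, 73).
[9, 18): entirely removed.
[50, 60): nothing removed.
[62, 68): nothing removed.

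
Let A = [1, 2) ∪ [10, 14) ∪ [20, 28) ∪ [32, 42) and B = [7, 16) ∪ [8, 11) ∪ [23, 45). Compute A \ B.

Merge the second list: [7, 16), [23, 45).
[1, 2): nothing removed.
[10, 14): entirely removed.
[20, 28) \ B = [20, 23).
[32, 42): entirely removed.

[1, 2) ∪ [20, 23)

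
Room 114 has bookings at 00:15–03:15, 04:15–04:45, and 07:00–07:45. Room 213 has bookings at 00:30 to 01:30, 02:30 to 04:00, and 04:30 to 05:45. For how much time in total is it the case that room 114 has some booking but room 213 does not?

A \ B = 00:15-00:30, 01:30-02:30, 04:15-04:30, 07:00-07:45.
Total: 15 min + 1 h + 15 min + 45 min = 2 h 15 min.

2 h 15 min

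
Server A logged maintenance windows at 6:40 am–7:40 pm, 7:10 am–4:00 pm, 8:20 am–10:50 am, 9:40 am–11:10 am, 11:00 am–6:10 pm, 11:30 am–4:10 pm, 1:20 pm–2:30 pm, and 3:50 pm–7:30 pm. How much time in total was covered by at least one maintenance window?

13 h

Merged: 6:40 am–7:40 pm.
Length: 13 h.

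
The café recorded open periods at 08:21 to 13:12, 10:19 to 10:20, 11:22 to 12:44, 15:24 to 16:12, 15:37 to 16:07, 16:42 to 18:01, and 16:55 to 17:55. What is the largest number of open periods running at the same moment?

Sweep endpoints in order; track running count of active intervals.
Peak of 2 reached at 10:19.

2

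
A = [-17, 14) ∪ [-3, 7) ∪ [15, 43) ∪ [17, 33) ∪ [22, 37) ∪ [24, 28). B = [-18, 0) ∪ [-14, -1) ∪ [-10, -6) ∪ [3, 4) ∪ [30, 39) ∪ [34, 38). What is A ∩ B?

Merge the first list: [-17, 14), [15, 43).
Merge the second list: [-18, 0), [3, 4), [30, 39).
[-17, 14) meets the second set on [-17, 0), [3, 4).
[15, 43) meets the second set on [30, 39).

[-17, 0) ∪ [3, 4) ∪ [30, 39)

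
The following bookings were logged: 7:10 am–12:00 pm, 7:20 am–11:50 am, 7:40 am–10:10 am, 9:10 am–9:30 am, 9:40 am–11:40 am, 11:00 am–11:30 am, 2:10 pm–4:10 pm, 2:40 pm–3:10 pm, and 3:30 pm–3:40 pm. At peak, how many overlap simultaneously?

Walk the sorted start/end points keeping a running depth.
The depth first hits 4 at 9:10 am.

4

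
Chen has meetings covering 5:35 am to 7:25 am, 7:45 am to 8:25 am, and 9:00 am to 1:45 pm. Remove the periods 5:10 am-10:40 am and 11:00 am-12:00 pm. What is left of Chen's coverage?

10:40 am–11:00 am, 12:00 pm–1:45 pm

5:35 am–7:25 am: entirely removed.
7:45 am–8:25 am: entirely removed.
9:00 am–1:45 pm \ B = 10:40 am–11:00 am, 12:00 pm–1:45 pm.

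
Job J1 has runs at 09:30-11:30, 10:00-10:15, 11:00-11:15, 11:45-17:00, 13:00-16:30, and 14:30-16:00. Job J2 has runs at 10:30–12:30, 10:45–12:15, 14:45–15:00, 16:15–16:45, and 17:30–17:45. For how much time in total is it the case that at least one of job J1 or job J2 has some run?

7 h 45 min

A, merged: 09:30–11:30, 11:45–17:00.
B, merged: 10:30–12:30, 14:45–15:00, 16:15–16:45, 17:30–17:45.
A ∪ B = 09:30–17:00, 17:30–17:45.
Total: 7 h 30 min + 15 min = 7 h 45 min.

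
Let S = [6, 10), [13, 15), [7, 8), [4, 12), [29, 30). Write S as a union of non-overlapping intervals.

Sort by start: [4, 12), [6, 10), [7, 8), [13, 15), [29, 30).
[6, 10) overlaps/touches [4, 12) → extend to [4, 12).
[7, 8) overlaps/touches [4, 12) → extend to [4, 12).
[13, 15) is disjoint → start new block.
[29, 30) is disjoint → start new block.

[4, 12) ∪ [13, 15) ∪ [29, 30)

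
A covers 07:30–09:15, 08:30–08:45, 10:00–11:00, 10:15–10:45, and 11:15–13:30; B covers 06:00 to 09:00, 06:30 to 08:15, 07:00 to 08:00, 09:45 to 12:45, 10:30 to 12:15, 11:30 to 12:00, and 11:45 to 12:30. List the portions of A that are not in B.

09:00-09:15, 12:45-13:30

A, merged: 07:30-09:15, 10:00-11:00, 11:15-13:30.
B, merged: 06:00-09:00, 09:45-12:45.
07:30-09:15 with B removed leaves 09:00-09:15.
10:00-11:00 lies entirely inside B → drops out.
11:15-13:30 with B removed leaves 12:45-13:30.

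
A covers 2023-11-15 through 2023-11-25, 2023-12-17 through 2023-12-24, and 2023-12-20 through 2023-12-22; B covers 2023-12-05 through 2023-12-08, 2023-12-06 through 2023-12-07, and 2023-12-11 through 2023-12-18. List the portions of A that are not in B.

2023-11-15 through 2023-11-25, 2023-12-19 through 2023-12-24

Merge the first list: 2023-11-15 through 2023-11-25, 2023-12-17 through 2023-12-24.
Merge the second list: 2023-12-05 through 2023-12-08, 2023-12-11 through 2023-12-18.
2023-11-15 through 2023-11-25: no B overlap → unchanged.
2023-12-17 through 2023-12-24 minus B → 2023-12-19 through 2023-12-24.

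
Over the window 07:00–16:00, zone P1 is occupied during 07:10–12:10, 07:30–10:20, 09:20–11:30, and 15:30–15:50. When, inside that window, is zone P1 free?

07:00-07:10, 12:10-15:30, 15:50-16:00

After merging, the occupied span is 07:10-12:10, 15:30-15:50.
Gaps within 07:00-16:00: 07:00-07:10, 12:10-15:30, 15:50-16:00.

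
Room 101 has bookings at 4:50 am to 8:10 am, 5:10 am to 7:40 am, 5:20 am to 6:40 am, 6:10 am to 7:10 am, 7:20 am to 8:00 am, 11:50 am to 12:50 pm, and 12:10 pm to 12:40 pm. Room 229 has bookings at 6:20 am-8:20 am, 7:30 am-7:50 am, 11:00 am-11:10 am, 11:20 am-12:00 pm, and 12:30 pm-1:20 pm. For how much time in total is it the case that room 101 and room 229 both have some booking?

First set merges to 4:50 am–8:10 am, 11:50 am–12:50 pm.
Second set merges to 6:20 am–8:20 am, 11:00 am–11:10 am, 11:20 am–12:00 pm, 12:30 pm–1:20 pm.
A ∩ B = 6:20 am–8:10 am, 11:50 am–12:00 pm, 12:30 pm–12:50 pm.
Total: 1 h 50 min + 10 min + 20 min = 2 h 20 min.

2 h 20 min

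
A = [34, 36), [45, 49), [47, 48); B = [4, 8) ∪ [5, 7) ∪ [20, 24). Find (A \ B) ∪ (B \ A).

[4, 8) ∪ [20, 24) ∪ [34, 36) ∪ [45, 49)

A, merged: [34, 36), [45, 49).
B, merged: [4, 8), [20, 24).
Only in the first: [34, 36), [45, 49).
Only in the second: [4, 8), [20, 24).
Together these are the periods covered by exactly one.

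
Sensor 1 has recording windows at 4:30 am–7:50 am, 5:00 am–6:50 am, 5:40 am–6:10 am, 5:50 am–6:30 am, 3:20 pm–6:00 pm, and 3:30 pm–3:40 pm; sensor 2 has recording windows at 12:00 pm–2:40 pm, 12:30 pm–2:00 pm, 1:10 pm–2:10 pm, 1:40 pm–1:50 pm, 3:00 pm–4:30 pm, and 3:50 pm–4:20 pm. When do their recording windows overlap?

3:20 pm–4:30 pm

A, merged: 4:30 am–7:50 am, 3:20 pm–6:00 pm.
B, merged: 12:00 pm–2:40 pm, 3:00 pm–4:30 pm.
4:30 am–7:50 am: no overlap with the second set.
3:20 pm–6:00 pm meets the second set on 3:20 pm–4:30 pm.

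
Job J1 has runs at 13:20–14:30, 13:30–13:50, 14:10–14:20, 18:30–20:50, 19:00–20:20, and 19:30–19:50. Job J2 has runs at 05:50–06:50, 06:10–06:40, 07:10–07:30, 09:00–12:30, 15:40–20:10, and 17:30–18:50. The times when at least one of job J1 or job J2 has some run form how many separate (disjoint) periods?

5

Merge the first list: 13:20–14:30, 18:30–20:50.
Merge the second list: 05:50–06:50, 07:10–07:30, 09:00–12:30, 15:40–20:10.
A ∪ B = 05:50–06:50, 07:10–07:30, 09:00–12:30, 13:20–14:30, 15:40–20:50.
That is 5 disjoint pieces.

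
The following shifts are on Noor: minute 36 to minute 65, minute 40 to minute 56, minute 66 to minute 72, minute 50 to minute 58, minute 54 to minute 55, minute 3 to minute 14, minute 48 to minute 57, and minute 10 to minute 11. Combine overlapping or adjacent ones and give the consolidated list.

minute 3 to minute 14, minute 36 to minute 65, minute 66 to minute 72

Sort by start: minute 3 to minute 14, minute 10 to minute 11, minute 36 to minute 65, minute 40 to minute 56, minute 48 to minute 57, minute 50 to minute 58, minute 54 to minute 55, minute 66 to minute 72.
minute 10 to minute 11 overlaps/touches minute 3 to minute 14 → extend to minute 3 to minute 14.
minute 36 to minute 65 is disjoint → start new block.
minute 40 to minute 56 overlaps/touches minute 36 to minute 65 → extend to minute 36 to minute 65.
minute 48 to minute 57 overlaps/touches minute 36 to minute 65 → extend to minute 36 to minute 65.
minute 50 to minute 58 overlaps/touches minute 36 to minute 65 → extend to minute 36 to minute 65.
minute 54 to minute 55 overlaps/touches minute 36 to minute 65 → extend to minute 36 to minute 65.
minute 66 to minute 72 is disjoint → start new block.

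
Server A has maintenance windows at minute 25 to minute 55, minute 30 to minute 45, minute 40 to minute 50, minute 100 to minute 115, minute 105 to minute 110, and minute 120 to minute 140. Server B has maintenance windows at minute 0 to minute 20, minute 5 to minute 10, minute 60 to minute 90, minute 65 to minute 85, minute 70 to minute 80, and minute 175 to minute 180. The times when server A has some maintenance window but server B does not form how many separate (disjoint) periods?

3

A, merged: minute 25 to minute 55, minute 100 to minute 115, minute 120 to minute 140.
B, merged: minute 0 to minute 20, minute 60 to minute 90, minute 175 to minute 180.
A \ B = minute 25 to minute 55, minute 100 to minute 115, minute 120 to minute 140.
That is 3 disjoint pieces.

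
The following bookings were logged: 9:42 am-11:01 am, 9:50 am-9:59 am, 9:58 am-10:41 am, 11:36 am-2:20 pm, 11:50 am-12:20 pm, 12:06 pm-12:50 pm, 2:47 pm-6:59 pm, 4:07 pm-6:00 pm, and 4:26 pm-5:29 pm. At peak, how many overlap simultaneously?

3

Walk the sorted start/end points keeping a running depth.
The depth first hits 3 at 9:58 am.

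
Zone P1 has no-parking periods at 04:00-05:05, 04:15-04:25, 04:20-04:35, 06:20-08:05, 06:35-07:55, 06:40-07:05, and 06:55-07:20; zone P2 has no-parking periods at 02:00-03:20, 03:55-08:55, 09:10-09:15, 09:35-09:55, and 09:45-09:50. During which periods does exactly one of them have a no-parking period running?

02:00-03:20, 03:55-04:00, 05:05-06:20, 08:05-08:55, 09:10-09:15, 09:35-09:55

A, merged: 04:00-05:05, 06:20-08:05.
B, merged: 02:00-03:20, 03:55-08:55, 09:10-09:15, 09:35-09:55.
Only in the first: none.
Only in the second: 02:00-03:20, 03:55-04:00, 05:05-06:20, 08:05-08:55, 09:10-09:15, 09:35-09:55.
Together these are the periods covered by exactly one.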